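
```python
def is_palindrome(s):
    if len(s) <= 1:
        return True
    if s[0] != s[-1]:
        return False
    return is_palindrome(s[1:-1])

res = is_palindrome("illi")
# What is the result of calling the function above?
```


is_palindrome("illi")
"illi": s[0]='i' == s[-1]='i' -> is_palindrome("ll")
"ll": s[0]='l' == s[-1]='l' -> is_palindrome("")
"": len <= 1 -> True
= True


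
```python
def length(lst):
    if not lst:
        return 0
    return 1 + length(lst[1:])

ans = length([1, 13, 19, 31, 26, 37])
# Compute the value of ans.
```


length([1, 13, 19, 31, 26, 37])
= 1 + length([13, 19, 31, 26, 37])
= 1 + 1 + length([19, 31, 26, 37])
= 1 + 1 + 1 + length([31, 26, 37])
= 1 + 1 + 1 + 1 + length([26, 37])
= 1 + 1 + 1 + 1 + 1 + length([37])
= 1 + 1 + 1 + 1 + 1 + 1 + length([])
= 1 + 1 + 1 + 1 + 1 + 1 + 0
= 6


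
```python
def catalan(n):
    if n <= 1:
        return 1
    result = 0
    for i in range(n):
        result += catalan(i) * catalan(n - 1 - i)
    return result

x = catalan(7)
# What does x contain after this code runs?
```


catalan(7)
= sum of catalan(i) * catalan(7-1-i) for i in 0..6
First compute sub-values bottom-up:
  catalan(0) = 1, catalan(1) = 1
  catalan(2) = 1*1 + 1*1 = 2
  catalan(3) = 1*2 + 1*1 + 2*1 = 5
  catalan(4) = 1*5 + 1*2 + 2*1 + 5*1 = 14
  catalan(5) = 1*14 + 1*5 + 2*2 + 5*1 + 14*1 = 42
  catalan(6) = 1*42 + 1*14 + 2*5 + 5*2 + 14*1 + 42*1 = 132
Now catalan(7):
  catalan(0)*catalan(6) = 1*132 = 132
  catalan(1)*catalan(5) = 1*42 = 42
  catalan(2)*catalan(4) = 2*14 = 28
  catalan(3)*catalan(3) = 5*5 = 25
  catalan(4)*catalan(2) = 14*2 = 28
  catalan(5)*catalan(1) = 42*1 = 42
  catalan(6)*catalan(0) = 132*1 = 132
= 132 + 42 + 28 + 25 + 28 + 42 + 132
= 429


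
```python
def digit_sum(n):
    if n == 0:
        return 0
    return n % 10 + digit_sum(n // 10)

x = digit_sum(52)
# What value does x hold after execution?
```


digit_sum(52)
= 2 + digit_sum(5)
= 2 + 5 + digit_sum(0)
= 2 + 5 + 0
= 7


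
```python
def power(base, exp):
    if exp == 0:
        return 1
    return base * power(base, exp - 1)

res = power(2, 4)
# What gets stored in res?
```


power(2, 4)
= 2 * power(2, 3)
= 2 * 2 * power(2, 2)
= 2 * 2 * 2 * power(2, 1)
= 2 * 2 * 2 * 2 * power(2, 0)
= 2 * 2 * 2 * 2 * 1
= 16


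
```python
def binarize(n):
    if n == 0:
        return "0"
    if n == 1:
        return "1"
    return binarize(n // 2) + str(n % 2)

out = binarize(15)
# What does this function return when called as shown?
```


binarize(15)
= binarize(7) + "1"
= binarize(3) + "1" + "1"
= binarize(1) + "1" + "1" + "1"
= "1" + "1" + "1" + "1"
= "1111"


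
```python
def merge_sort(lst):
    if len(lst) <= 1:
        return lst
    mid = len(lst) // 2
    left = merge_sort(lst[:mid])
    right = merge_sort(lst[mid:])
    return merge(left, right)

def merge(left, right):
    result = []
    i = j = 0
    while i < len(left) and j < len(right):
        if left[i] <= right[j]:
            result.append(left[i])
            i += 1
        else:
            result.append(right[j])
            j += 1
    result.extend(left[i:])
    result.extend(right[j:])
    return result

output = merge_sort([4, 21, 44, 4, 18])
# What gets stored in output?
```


merge_sort([4, 21, 44, 4, 18])
Split into [4, 21] and [44, 4, 18]
Left sorted: [4, 21]
Right sorted: [4, 18, 44]
Merge [4, 21] and [4, 18, 44]
= [4, 4, 18, 21, 44]


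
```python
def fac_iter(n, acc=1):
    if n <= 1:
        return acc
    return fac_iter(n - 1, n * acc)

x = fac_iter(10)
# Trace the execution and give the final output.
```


fac_iter(10, 1)
= fac_iter(9, 10 * 1) = fac_iter(9, 10)
= fac_iter(8, 9 * 10) = fac_iter(8, 90)
= fac_iter(7, 8 * 90) = fac_iter(7, 720)
= fac_iter(6, 7 * 720) = fac_iter(6, 5040)
= fac_iter(5, 6 * 5040) = fac_iter(5, 30240)
= fac_iter(4, 5 * 30240) = fac_iter(4, 151200)
= fac_iter(3, 4 * 151200) = fac_iter(3, 604800)
= fac_iter(2, 3 * 604800) = fac_iter(2, 1814400)
= fac_iter(1, 2 * 1814400) = fac_iter(1, 3628800)
n <= 1, return acc = 3628800


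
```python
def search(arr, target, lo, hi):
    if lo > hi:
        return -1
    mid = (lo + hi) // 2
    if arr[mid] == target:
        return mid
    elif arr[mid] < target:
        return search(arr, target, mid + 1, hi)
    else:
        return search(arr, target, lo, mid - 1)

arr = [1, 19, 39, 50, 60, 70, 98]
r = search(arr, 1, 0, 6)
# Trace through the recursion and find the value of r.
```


search(arr, 1, 0, 6)
lo=0, hi=6, mid=3, arr[mid]=50
50 > 1, search left half
lo=0, hi=2, mid=1, arr[mid]=19
19 > 1, search left half
lo=0, hi=0, mid=0, arr[mid]=1
arr[0] == 1, found at index 0
= 0


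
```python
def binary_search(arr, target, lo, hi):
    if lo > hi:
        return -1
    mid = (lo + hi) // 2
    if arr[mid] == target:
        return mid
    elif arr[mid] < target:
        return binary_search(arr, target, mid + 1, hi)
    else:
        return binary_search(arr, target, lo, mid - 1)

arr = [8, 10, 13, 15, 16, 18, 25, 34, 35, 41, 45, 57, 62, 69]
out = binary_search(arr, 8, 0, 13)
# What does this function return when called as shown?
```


binary_search(arr, 8, 0, 13)
lo=0, hi=13, mid=6, arr[mid]=25
25 > 8, search left half
lo=0, hi=5, mid=2, arr[mid]=13
13 > 8, search left half
lo=0, hi=1, mid=0, arr[mid]=8
arr[0] == 8, found at index 0
= 0


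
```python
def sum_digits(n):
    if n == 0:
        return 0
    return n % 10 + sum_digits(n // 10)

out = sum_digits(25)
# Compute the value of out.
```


sum_digits(25)
= 5 + sum_digits(2)
= 5 + 2 + sum_digits(0)
= 5 + 2 + 0
= 7


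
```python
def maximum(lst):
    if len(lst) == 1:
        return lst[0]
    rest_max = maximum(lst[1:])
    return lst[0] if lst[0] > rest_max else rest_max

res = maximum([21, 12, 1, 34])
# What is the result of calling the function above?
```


maximum([21, 12, 1, 34])
= compare 21 with maximum([12, 1, 34])
= compare 12 with maximum([1, 34])
= compare 1 with maximum([34])
Base: maximum([34]) = 34
compare 1 with 34: max = 34
compare 12 with 34: max = 34
compare 21 with 34: max = 34
= 34


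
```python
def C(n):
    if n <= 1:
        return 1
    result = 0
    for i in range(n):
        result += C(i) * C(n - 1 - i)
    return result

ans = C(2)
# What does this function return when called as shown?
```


C(2)
= sum of C(i) * C(2-1-i) for i in 0..1
  C(0)*C(1) = 1*1 = 1
  C(1)*C(0) = 1*1 = 1
= 1 + 1
= 2


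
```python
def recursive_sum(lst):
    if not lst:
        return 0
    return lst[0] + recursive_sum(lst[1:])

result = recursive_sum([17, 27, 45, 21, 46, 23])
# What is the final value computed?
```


recursive_sum([17, 27, 45, 21, 46, 23])
= 17 + recursive_sum([27, 45, 21, 46, 23])
= 17 + 27 + recursive_sum([45, 21, 46, 23])
= 17 + 27 + 45 + recursive_sum([21, 46, 23])
= 17 + 27 + 45 + 21 + recursive_sum([46, 23])
= 17 + 27 + 45 + 21 + 46 + recursive_sum([23])
= 17 + 27 + 45 + 21 + 46 + 23 + recursive_sum([])
= 17 + 27 + 45 + 21 + 46 + 23 + 0
= 179


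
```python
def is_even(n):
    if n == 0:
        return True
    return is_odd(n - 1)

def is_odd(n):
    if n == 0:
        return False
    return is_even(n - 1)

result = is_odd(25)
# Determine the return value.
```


is_odd(25)
= is_even(24)
= is_odd(23)
= is_even(22)
= is_odd(21)
= is_even(20)
= is_odd(19)
= is_even(18)
= is_odd(17)
= is_even(16)
= is_odd(15)
= is_even(14)
= is_odd(13)
= is_even(12)
= is_odd(11)
= is_even(10)
= is_odd(9)
= is_even(8)
= is_odd(7)
= is_even(6)
= is_odd(5)
= is_even(4)
= is_odd(3)
= is_even(2)
= is_odd(1)
= is_even(0)
n == 0: return True
= True


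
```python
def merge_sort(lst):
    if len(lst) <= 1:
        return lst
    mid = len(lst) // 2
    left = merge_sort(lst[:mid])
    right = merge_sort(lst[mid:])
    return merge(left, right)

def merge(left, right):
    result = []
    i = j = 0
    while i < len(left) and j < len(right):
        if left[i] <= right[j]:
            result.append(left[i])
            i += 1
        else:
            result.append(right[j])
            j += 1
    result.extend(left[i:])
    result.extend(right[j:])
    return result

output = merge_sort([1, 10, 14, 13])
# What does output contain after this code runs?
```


merge_sort([1, 10, 14, 13])
Split into [1, 10] and [14, 13]
Left sorted: [1, 10]
Right sorted: [13, 14]
Merge [1, 10] and [13, 14]
= [1, 10, 13, 14]


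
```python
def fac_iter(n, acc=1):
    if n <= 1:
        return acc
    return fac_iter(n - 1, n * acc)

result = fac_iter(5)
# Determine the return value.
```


fac_iter(5, 1)
= fac_iter(4, 5 * 1) = fac_iter(4, 5)
= fac_iter(3, 4 * 5) = fac_iter(3, 20)
= fac_iter(2, 3 * 20) = fac_iter(2, 60)
= fac_iter(1, 2 * 60) = fac_iter(1, 120)
n <= 1, return acc = 120


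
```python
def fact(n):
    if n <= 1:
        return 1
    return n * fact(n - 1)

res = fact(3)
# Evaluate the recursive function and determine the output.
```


fact(3)
= 3 * fact(2)
= 3 * 2 * fact(1)
= 3 * 2 * 1
= 6


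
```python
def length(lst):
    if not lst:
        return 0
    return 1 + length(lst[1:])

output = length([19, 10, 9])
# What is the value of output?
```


length([19, 10, 9])
= 1 + length([10, 9])
= 1 + 1 + length([9])
= 1 + 1 + 1 + length([])
= 1 + 1 + 1 + 0
= 3


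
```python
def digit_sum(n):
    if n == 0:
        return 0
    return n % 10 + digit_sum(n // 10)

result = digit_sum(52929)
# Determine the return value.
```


digit_sum(52929)
= 9 + digit_sum(5292)
= 9 + 2 + digit_sum(529)
= 9 + 2 + 9 + digit_sum(52)
= 9 + 2 + 9 + 2 + digit_sum(5)
= 9 + 2 + 9 + 2 + 5 + digit_sum(0)
= 9 + 2 + 9 + 2 + 5 + 0
= 27


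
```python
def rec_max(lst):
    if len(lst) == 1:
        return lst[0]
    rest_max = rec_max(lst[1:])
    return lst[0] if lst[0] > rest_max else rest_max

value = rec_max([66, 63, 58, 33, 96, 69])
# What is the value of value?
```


rec_max([66, 63, 58, 33, 96, 69])
= compare 66 with rec_max([63, 58, 33, 96, 69])
= compare 63 with rec_max([58, 33, 96, 69])
= compare 58 with rec_max([33, 96, 69])
= compare 33 with rec_max([96, 69])
= compare 96 with rec_max([69])
Base: rec_max([69]) = 69
compare 96 with 69: max = 96
compare 33 with 96: max = 96
compare 58 with 96: max = 96
compare 63 with 96: max = 96
compare 66 with 96: max = 96
= 96


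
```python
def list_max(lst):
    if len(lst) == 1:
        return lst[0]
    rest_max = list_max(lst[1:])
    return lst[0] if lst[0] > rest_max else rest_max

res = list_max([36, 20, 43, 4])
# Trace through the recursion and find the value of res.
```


list_max([36, 20, 43, 4])
= compare 36 with list_max([20, 43, 4])
= compare 20 with list_max([43, 4])
= compare 43 with list_max([4])
Base: list_max([4]) = 4
compare 43 with 4: max = 43
compare 20 with 43: max = 43
compare 36 with 43: max = 43
= 43


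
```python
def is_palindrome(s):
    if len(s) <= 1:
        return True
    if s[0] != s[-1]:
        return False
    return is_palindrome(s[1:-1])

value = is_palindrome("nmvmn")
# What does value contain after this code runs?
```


is_palindrome("nmvmn")
"nmvmn": s[0]='n' == s[-1]='n' -> is_palindrome("mvm")
"mvm": s[0]='m' == s[-1]='m' -> is_palindrome("v")
"v": len <= 1 -> True
= True


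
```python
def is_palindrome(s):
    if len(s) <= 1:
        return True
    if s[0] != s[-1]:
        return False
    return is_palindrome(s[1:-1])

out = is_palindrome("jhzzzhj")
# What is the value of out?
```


is_palindrome("jhzzzhj")
"jhzzzhj": s[0]='j' == s[-1]='j' -> is_palindrome("hzzzh")
"hzzzh": s[0]='h' == s[-1]='h' -> is_palindrome("zzz")
"zzz": s[0]='z' == s[-1]='z' -> is_palindrome("z")
"z": len <= 1 -> True
= True


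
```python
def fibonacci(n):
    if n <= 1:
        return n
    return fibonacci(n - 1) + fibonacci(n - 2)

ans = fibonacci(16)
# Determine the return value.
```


fibonacci(16)
= fibonacci(15) + fibonacci(14)
= (fibonacci(14) + fibonacci(13)) + fibonacci(14)
Computing bottom-up: fibonacci(0)=0, fibonacci(1)=1, fibonacci(2)=1, fibonacci(3)=2, fibonacci(4)=3, fibonacci(5)=5, fibonacci(6)=8, fibonacci(7)=13, fibonacci(8)=21, fibonacci(9)=34, fibonacci(10)=55, fibonacci(11)=89, fibonacci(12)=144, fibonacci(13)=233, fibonacci(14)=377, fibonacci(15)=610, fibonacci(16)=987
= 987


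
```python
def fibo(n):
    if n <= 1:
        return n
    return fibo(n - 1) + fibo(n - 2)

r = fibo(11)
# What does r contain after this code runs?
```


fibo(11)
= fibo(10) + fibo(9)
= (fibo(9) + fibo(8)) + fibo(9)
Computing bottom-up: fibo(0)=0, fibo(1)=1, fibo(2)=1, fibo(3)=2, fibo(4)=3, fibo(5)=5, fibo(6)=8, fibo(7)=13, fibo(8)=21, fibo(9)=34, fibo(10)=55, fibo(11)=89
= 89


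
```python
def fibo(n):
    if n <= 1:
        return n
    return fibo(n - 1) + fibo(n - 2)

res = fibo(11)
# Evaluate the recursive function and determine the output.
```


fibo(11)
= fibo(10) + fibo(9)
= (fibo(9) + fibo(8)) + fibo(9)
Computing bottom-up: fibo(0)=0, fibo(1)=1, fibo(2)=1, fibo(3)=2, fibo(4)=3, fibo(5)=5, fibo(6)=8, fibo(7)=13, fibo(8)=21, fibo(9)=34, fibo(10)=55, fibo(11)=89
= 89


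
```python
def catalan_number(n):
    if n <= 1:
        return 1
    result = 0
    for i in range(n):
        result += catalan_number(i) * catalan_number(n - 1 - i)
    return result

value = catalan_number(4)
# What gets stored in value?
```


catalan_number(4)
= sum of catalan_number(i) * catalan_number(4-1-i) for i in 0..3
First compute sub-values bottom-up:
  catalan_number(0) = 1, catalan_number(1) = 1
  catalan_number(2) = 1*1 + 1*1 = 2
  catalan_number(3) = 1*2 + 1*1 + 2*1 = 5
Now catalan_number(4):
  catalan_number(0)*catalan_number(3) = 1*5 = 5
  catalan_number(1)*catalan_number(2) = 1*2 = 2
  catalan_number(2)*catalan_number(1) = 2*1 = 2
  catalan_number(3)*catalan_number(0) = 5*1 = 5
= 5 + 2 + 2 + 5
= 14


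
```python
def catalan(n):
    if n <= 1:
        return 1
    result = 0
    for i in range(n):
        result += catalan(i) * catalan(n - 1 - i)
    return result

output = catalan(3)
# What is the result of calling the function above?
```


catalan(3)
= sum of catalan(i) * catalan(3-1-i) for i in 0..2
First compute sub-values bottom-up:
  catalan(0) = 1, catalan(1) = 1
  catalan(2) = 1*1 + 1*1 = 2
Now catalan(3):
  catalan(0)*catalan(2) = 1*2 = 2
  catalan(1)*catalan(1) = 1*1 = 1
  catalan(2)*catalan(0) = 2*1 = 2
= 2 + 1 + 2
= 5


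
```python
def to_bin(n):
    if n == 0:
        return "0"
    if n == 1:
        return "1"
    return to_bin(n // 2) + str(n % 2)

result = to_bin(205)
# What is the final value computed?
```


to_bin(205)
= to_bin(102) + "1"
= to_bin(51) + "0" + "1"
= to_bin(25) + "1" + "0" + "1"
= to_bin(12) + "1" + "1" + "0" + "1"
= to_bin(6) + "0" + "1" + "1" + "0" + "1"
= to_bin(3) + "0" + "0" + "1" + "1" + "0" + "1"
= to_bin(1) + "1" + "0" + "0" + "1" + "1" + "0" + "1"
= "1" + "1" + "0" + "0" + "1" + "1" + "0" + "1"
= "11001101"


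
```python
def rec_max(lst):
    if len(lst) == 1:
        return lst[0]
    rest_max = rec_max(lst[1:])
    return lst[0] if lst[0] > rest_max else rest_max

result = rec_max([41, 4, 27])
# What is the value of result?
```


rec_max([41, 4, 27])
= compare 41 with rec_max([4, 27])
= compare 4 with rec_max([27])
Base: rec_max([27]) = 27
compare 4 with 27: max = 27
compare 41 with 27: max = 41
= 41


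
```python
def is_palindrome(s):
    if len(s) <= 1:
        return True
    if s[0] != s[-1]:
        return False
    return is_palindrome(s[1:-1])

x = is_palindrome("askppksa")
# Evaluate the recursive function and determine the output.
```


is_palindrome("askppksa")
"askppksa": s[0]='a' == s[-1]='a' -> is_palindrome("skppks")
"skppks": s[0]='s' == s[-1]='s' -> is_palindrome("kppk")
"kppk": s[0]='k' == s[-1]='k' -> is_palindrome("pp")
"pp": s[0]='p' == s[-1]='p' -> is_palindrome("")
"": len <= 1 -> True
= True


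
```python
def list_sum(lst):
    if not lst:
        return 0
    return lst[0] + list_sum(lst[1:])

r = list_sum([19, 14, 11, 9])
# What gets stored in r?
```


list_sum([19, 14, 11, 9])
= 19 + list_sum([14, 11, 9])
= 19 + 14 + list_sum([11, 9])
= 19 + 14 + 11 + list_sum([9])
= 19 + 14 + 11 + 9 + list_sum([])
= 19 + 14 + 11 + 9 + 0
= 53


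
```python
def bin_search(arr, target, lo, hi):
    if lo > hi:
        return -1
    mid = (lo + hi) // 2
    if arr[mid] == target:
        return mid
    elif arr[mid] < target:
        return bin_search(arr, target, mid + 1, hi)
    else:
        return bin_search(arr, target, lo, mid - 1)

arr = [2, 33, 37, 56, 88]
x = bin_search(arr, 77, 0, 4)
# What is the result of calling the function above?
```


bin_search(arr, 77, 0, 4)
lo=0, hi=4, mid=2, arr[mid]=37
37 < 77, search right half
lo=3, hi=4, mid=3, arr[mid]=56
56 < 77, search right half
lo=4, hi=4, mid=4, arr[mid]=88
88 > 77, search left half
lo > hi, target not found, return -1
= -1


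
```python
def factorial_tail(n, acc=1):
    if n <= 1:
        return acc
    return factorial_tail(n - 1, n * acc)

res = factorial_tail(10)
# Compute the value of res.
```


factorial_tail(10, 1)
= factorial_tail(9, 10 * 1) = factorial_tail(9, 10)
= factorial_tail(8, 9 * 10) = factorial_tail(8, 90)
= factorial_tail(7, 8 * 90) = factorial_tail(7, 720)
= factorial_tail(6, 7 * 720) = factorial_tail(6, 5040)
= factorial_tail(5, 6 * 5040) = factorial_tail(5, 30240)
= factorial_tail(4, 5 * 30240) = factorial_tail(4, 151200)
= factorial_tail(3, 4 * 151200) = factorial_tail(3, 604800)
= factorial_tail(2, 3 * 604800) = factorial_tail(2, 1814400)
= factorial_tail(1, 2 * 1814400) = factorial_tail(1, 3628800)
n <= 1, return acc = 3628800


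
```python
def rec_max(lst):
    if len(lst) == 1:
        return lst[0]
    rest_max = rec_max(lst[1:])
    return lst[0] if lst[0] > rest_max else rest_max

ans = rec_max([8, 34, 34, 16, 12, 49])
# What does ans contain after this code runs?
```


rec_max([8, 34, 34, 16, 12, 49])
= compare 8 with rec_max([34, 34, 16, 12, 49])
= compare 34 with rec_max([34, 16, 12, 49])
= compare 34 with rec_max([16, 12, 49])
= compare 16 with rec_max([12, 49])
= compare 12 with rec_max([49])
Base: rec_max([49]) = 49
compare 12 with 49: max = 49
compare 16 with 49: max = 49
compare 34 with 49: max = 49
compare 34 with 49: max = 49
compare 8 with 49: max = 49
= 49


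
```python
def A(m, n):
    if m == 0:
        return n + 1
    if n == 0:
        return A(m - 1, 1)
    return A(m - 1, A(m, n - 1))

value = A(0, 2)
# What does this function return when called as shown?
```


A(0, 2)
m == 0: return 2 + 1 = 3
= 3


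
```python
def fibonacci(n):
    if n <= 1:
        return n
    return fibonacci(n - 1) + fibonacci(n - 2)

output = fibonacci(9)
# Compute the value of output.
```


fibonacci(9)
= fibonacci(8) + fibonacci(7)
= (fibonacci(7) + fibonacci(6)) + fibonacci(7)
Computing bottom-up: fibonacci(0)=0, fibonacci(1)=1, fibonacci(2)=1, fibonacci(3)=2, fibonacci(4)=3, fibonacci(5)=5, fibonacci(6)=8, fibonacci(7)=13, fibonacci(8)=21, fibonacci(9)=34
= 34


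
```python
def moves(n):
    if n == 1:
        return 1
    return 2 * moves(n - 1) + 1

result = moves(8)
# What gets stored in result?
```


moves(8)
= 2 * moves(7) + 1
= 2 * (2 * moves(6) + 1) + 1
= 2 * (2 * (2 * moves(5) + 1) + 1) + 1
= 2 * (2 * (2 * (2 * moves(4) + 1) + 1) + 1) + 1
= 2 * (2 * (2 * (2 * (2 * moves(3) + 1) + 1) + 1) + 1) + 1
= 2 * (2 * (2 * (2 * (2 * (2 * moves(2) + 1) + 1) + 1) + 1) + 1) + 1
= 2 * (2 * (2 * (2 * (2 * (2 * (2 * moves(1) + 1) + 1) + 1) + 1) + 1) + 1) + 1
Now compute bottom-up:
moves(1) = 1
moves(2) = 2 * 1 + 1 = 3
moves(3) = 2 * 3 + 1 = 7
moves(4) = 2 * 7 + 1 = 15
moves(5) = 2 * 15 + 1 = 31
moves(6) = 2 * 31 + 1 = 63
moves(7) = 2 * 63 + 1 = 127
moves(8) = 2 * 127 + 1 = 255
= 255


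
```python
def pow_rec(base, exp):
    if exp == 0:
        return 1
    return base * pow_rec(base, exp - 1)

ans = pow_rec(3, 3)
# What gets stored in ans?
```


pow_rec(3, 3)
= 3 * pow_rec(3, 2)
= 3 * 3 * pow_rec(3, 1)
= 3 * 3 * 3 * pow_rec(3, 0)
= 3 * 3 * 3 * 1
= 27


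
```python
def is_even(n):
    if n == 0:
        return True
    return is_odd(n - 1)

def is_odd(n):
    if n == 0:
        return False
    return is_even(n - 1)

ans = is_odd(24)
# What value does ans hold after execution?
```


is_odd(24)
= is_even(23)
= is_odd(22)
= is_even(21)
= is_odd(20)
= is_even(19)
= is_odd(18)
= is_even(17)
= is_odd(16)
= is_even(15)
= is_odd(14)
= is_even(13)
= is_odd(12)
= is_even(11)
= is_odd(10)
= is_even(9)
= is_odd(8)
= is_even(7)
= is_odd(6)
= is_even(5)
= is_odd(4)
= is_even(3)
= is_odd(2)
= is_even(1)
= is_odd(0)
n == 0: return False
= False


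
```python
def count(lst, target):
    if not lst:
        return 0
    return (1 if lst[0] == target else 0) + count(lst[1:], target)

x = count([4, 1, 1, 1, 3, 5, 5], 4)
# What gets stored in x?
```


count([4, 1, 1, 1, 3, 5, 5], 4)
lst[0]=4 == 4: 1 + count([1, 1, 1, 3, 5, 5], 4)
lst[0]=1 != 4: 0 + count([1, 1, 3, 5, 5], 4)
lst[0]=1 != 4: 0 + count([1, 3, 5, 5], 4)
lst[0]=1 != 4: 0 + count([3, 5, 5], 4)
lst[0]=3 != 4: 0 + count([5, 5], 4)
lst[0]=5 != 4: 0 + count([5], 4)
lst[0]=5 != 4: 0 + count([], 4)
= 1


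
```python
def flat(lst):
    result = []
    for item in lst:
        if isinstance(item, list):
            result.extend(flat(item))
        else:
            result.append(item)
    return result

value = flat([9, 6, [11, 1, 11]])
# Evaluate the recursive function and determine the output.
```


flat([9, 6, [11, 1, 11]])
Processing each element:
  9 is not a list -> append 9
  6 is not a list -> append 6
  [11, 1, 11] is a list -> flat recursively -> [11, 1, 11]
= [9, 6, 11, 1, 11]


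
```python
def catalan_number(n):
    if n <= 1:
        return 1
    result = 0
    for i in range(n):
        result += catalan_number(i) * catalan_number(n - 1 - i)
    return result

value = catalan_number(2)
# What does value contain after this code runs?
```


catalan_number(2)
= sum of catalan_number(i) * catalan_number(2-1-i) for i in 0..1
  catalan_number(0)*catalan_number(1) = 1*1 = 1
  catalan_number(1)*catalan_number(0) = 1*1 = 1
= 1 + 1
= 2


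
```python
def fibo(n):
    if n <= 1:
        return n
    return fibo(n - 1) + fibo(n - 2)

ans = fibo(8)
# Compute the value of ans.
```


fibo(8)
= fibo(7) + fibo(6)
= (fibo(6) + fibo(5)) + fibo(6)
Computing bottom-up: fibo(0)=0, fibo(1)=1, fibo(2)=1, fibo(3)=2, fibo(4)=3, fibo(5)=5, fibo(6)=8, fibo(7)=13, fibo(8)=21
= 21


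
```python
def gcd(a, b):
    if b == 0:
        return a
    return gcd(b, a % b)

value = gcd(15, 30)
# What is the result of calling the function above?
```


gcd(15, 30)
= gcd(30, 15 % 30) = gcd(30, 15)
= gcd(15, 30 % 15) = gcd(15, 0)
b == 0, return a = 15


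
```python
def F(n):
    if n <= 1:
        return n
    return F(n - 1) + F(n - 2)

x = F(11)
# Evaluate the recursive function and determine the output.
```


F(11)
= F(10) + F(9)
= (F(9) + F(8)) + F(9)
Computing bottom-up: F(0)=0, F(1)=1, F(2)=1, F(3)=2, F(4)=3, F(5)=5, F(6)=8, F(7)=13, F(8)=21, F(9)=34, F(10)=55, F(11)=89
= 89


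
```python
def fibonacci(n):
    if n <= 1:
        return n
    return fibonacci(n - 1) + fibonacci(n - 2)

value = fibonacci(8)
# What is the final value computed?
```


fibonacci(8)
= fibonacci(7) + fibonacci(6)
= (fibonacci(6) + fibonacci(5)) + fibonacci(6)
Computing bottom-up: fibonacci(0)=0, fibonacci(1)=1, fibonacci(2)=1, fibonacci(3)=2, fibonacci(4)=3, fibonacci(5)=5, fibonacci(6)=8, fibonacci(7)=13, fibonacci(8)=21
= 21


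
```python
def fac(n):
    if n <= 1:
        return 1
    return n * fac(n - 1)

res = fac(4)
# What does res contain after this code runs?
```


fac(4)
= 4 * fac(3)
= 4 * 3 * fac(2)
= 4 * 3 * 2 * fac(1)
= 4 * 3 * 2 * 1
= 24


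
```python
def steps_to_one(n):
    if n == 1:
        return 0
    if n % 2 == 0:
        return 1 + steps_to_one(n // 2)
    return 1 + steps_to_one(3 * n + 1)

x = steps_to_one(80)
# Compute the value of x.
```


steps_to_one(80)
80 is even -> steps_to_one(40)
40 is even -> steps_to_one(20)
20 is even -> steps_to_one(10)
10 is even -> steps_to_one(5)
5 is odd -> 3*5+1 = 16 -> steps_to_one(16)
16 is even -> steps_to_one(8)
8 is even -> steps_to_one(4)
4 is even -> steps_to_one(2)
2 is even -> steps_to_one(1)
Reached 1 after 9 steps
= 9


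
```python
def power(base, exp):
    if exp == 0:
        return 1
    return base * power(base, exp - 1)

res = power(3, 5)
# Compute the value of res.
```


power(3, 5)
= 3 * power(3, 4)
= 3 * 3 * power(3, 3)
= 3 * 3 * 3 * power(3, 2)
= 3 * 3 * 3 * 3 * power(3, 1)
= 3 * 3 * 3 * 3 * 3 * power(3, 0)
= 3 * 3 * 3 * 3 * 3 * 1
= 243


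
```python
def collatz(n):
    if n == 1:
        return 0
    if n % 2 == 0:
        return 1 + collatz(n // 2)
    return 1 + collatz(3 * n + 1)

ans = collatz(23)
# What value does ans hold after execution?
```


collatz(23)
23 is odd -> 3*23+1 = 70 -> collatz(70)
70 is even -> collatz(35)
35 is odd -> 3*35+1 = 106 -> collatz(106)
106 is even -> collatz(53)
53 is odd -> 3*53+1 = 160 -> collatz(160)
160 is even -> collatz(80)
80 is even -> collatz(40)
40 is even -> collatz(20)
20 is even -> collatz(10)
10 is even -> collatz(5)
5 is odd -> 3*5+1 = 16 -> collatz(16)
16 is even -> collatz(8)
8 is even -> collatz(4)
4 is even -> collatz(2)
2 is even -> collatz(1)
Reached 1 after 15 steps
= 15


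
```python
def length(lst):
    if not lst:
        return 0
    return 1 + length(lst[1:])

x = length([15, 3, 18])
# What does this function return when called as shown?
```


length([15, 3, 18])
= 1 + length([3, 18])
= 1 + 1 + length([18])
= 1 + 1 + 1 + length([])
= 1 + 1 + 1 + 0
= 3


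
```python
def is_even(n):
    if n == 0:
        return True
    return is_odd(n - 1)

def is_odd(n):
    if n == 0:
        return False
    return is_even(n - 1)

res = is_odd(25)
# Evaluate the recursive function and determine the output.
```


is_odd(25)
= is_even(24)
= is_odd(23)
= is_even(22)
= is_odd(21)
= is_even(20)
= is_odd(19)
= is_even(18)
= is_odd(17)
= is_even(16)
= is_odd(15)
= is_even(14)
= is_odd(13)
= is_even(12)
= is_odd(11)
= is_even(10)
= is_odd(9)
= is_even(8)
= is_odd(7)
= is_even(6)
= is_odd(5)
= is_even(4)
= is_odd(3)
= is_even(2)
= is_odd(1)
= is_even(0)
n == 0: return True
= True


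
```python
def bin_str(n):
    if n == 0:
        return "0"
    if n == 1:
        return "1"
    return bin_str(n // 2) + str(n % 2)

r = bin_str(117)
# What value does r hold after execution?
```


bin_str(117)
= bin_str(58) + "1"
= bin_str(29) + "0" + "1"
= bin_str(14) + "1" + "0" + "1"
= bin_str(7) + "0" + "1" + "0" + "1"
= bin_str(3) + "1" + "0" + "1" + "0" + "1"
= bin_str(1) + "1" + "1" + "0" + "1" + "0" + "1"
= "1" + "1" + "1" + "0" + "1" + "0" + "1"
= "1110101"


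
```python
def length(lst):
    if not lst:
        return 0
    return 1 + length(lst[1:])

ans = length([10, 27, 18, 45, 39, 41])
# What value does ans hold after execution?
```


length([10, 27, 18, 45, 39, 41])
= 1 + length([27, 18, 45, 39, 41])
= 1 + 1 + length([18, 45, 39, 41])
= 1 + 1 + 1 + length([45, 39, 41])
= 1 + 1 + 1 + 1 + length([39, 41])
= 1 + 1 + 1 + 1 + 1 + length([41])
= 1 + 1 + 1 + 1 + 1 + 1 + length([])
= 1 + 1 + 1 + 1 + 1 + 1 + 0
= 6


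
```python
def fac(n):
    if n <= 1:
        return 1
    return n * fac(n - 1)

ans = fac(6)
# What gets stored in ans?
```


fac(6)
= 6 * fac(5)
= 6 * 5 * fac(4)
= 6 * 5 * 4 * fac(3)
= 6 * 5 * 4 * 3 * fac(2)
= 6 * 5 * 4 * 3 * 2 * fac(1)
= 6 * 5 * 4 * 3 * 2 * 1
= 720


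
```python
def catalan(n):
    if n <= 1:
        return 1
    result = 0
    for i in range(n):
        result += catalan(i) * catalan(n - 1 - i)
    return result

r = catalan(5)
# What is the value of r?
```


catalan(5)
= sum of catalan(i) * catalan(5-1-i) for i in 0..4
First compute sub-values bottom-up:
  catalan(0) = 1, catalan(1) = 1
  catalan(2) = 1*1 + 1*1 = 2
  catalan(3) = 1*2 + 1*1 + 2*1 = 5
  catalan(4) = 1*5 + 1*2 + 2*1 + 5*1 = 14
Now catalan(5):
  catalan(0)*catalan(4) = 1*14 = 14
  catalan(1)*catalan(3) = 1*5 = 5
  catalan(2)*catalan(2) = 2*2 = 4
  catalan(3)*catalan(1) = 5*1 = 5
  catalan(4)*catalan(0) = 14*1 = 14
= 14 + 5 + 4 + 5 + 14
= 42


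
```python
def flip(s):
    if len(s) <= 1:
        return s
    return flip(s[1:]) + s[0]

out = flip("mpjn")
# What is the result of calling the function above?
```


flip("mpjn")
= flip("pjn") + "m"
= flip("jn") + "p" + "m"
= flip("n") + "j" + "p" + "m"
= "n" + "j" + "p" + "m"
= "njpm"


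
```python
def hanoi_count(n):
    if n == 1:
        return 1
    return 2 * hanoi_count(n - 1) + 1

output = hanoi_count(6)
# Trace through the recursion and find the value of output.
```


hanoi_count(6)
= 2 * hanoi_count(5) + 1
= 2 * (2 * hanoi_count(4) + 1) + 1
= 2 * (2 * (2 * hanoi_count(3) + 1) + 1) + 1
= 2 * (2 * (2 * (2 * hanoi_count(2) + 1) + 1) + 1) + 1
= 2 * (2 * (2 * (2 * (2 * hanoi_count(1) + 1) + 1) + 1) + 1) + 1
Now compute bottom-up:
hanoi_count(1) = 1
hanoi_count(2) = 2 * 1 + 1 = 3
hanoi_count(3) = 2 * 3 + 1 = 7
hanoi_count(4) = 2 * 7 + 1 = 15
hanoi_count(5) = 2 * 15 + 1 = 31
hanoi_count(6) = 2 * 31 + 1 = 63
= 63


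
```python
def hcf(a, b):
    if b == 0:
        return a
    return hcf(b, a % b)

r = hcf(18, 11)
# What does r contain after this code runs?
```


hcf(18, 11)
= hcf(11, 18 % 11) = hcf(11, 7)
= hcf(7, 11 % 7) = hcf(7, 4)
= hcf(4, 7 % 4) = hcf(4, 3)
= hcf(3, 4 % 3) = hcf(3, 1)
= hcf(1, 3 % 1) = hcf(1, 0)
b == 0, return a = 1


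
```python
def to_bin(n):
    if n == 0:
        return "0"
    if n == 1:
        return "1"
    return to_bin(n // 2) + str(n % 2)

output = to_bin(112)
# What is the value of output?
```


to_bin(112)
= to_bin(56) + "0"
= to_bin(28) + "0" + "0"
= to_bin(14) + "0" + "0" + "0"
= to_bin(7) + "0" + "0" + "0" + "0"
= to_bin(3) + "1" + "0" + "0" + "0" + "0"
= to_bin(1) + "1" + "1" + "0" + "0" + "0" + "0"
= "1" + "1" + "1" + "0" + "0" + "0" + "0"
= "1110000"


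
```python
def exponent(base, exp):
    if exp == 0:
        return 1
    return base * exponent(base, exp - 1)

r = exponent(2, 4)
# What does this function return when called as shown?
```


exponent(2, 4)
= 2 * exponent(2, 3)
= 2 * 2 * exponent(2, 2)
= 2 * 2 * 2 * exponent(2, 1)
= 2 * 2 * 2 * 2 * exponent(2, 0)
= 2 * 2 * 2 * 2 * 1
= 16


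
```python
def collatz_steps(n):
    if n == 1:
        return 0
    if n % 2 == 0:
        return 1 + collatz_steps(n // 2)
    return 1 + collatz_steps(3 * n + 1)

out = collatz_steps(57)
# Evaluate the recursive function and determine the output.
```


collatz_steps(57)
57 is odd -> 3*57+1 = 172 -> collatz_steps(172)
172 is even -> collatz_steps(86)
86 is even -> collatz_steps(43)
43 is odd -> 3*43+1 = 130 -> collatz_steps(130)
130 is even -> collatz_steps(65)
65 is odd -> 3*65+1 = 196 -> collatz_steps(196)
196 is even -> collatz_steps(98)
98 is even -> collatz_steps(49)
49 is odd -> 3*49+1 = 148 -> collatz_steps(148)
148 is even -> collatz_steps(74)
74 is even -> collatz_steps(37)
37 is odd -> 3*37+1 = 112 -> collatz_steps(112)
112 is even -> collatz_steps(56)
56 is even -> collatz_steps(28)
28 is even -> collatz_steps(14)
14 is even -> collatz_steps(7)
7 is odd -> 3*7+1 = 22 -> collatz_steps(22)
22 is even -> collatz_steps(11)
11 is odd -> 3*11+1 = 34 -> collatz_steps(34)
34 is even -> collatz_steps(17)
17 is odd -> 3*17+1 = 52 -> collatz_steps(52)
52 is even -> collatz_steps(26)
26 is even -> collatz_steps(13)
13 is odd -> 3*13+1 = 40 -> collatz_steps(40)
40 is even -> collatz_steps(20)
20 is even -> collatz_steps(10)
10 is even -> collatz_steps(5)
5 is odd -> 3*5+1 = 16 -> collatz_steps(16)
16 is even -> collatz_steps(8)
8 is even -> collatz_steps(4)
4 is even -> collatz_steps(2)
2 is even -> collatz_steps(1)
Reached 1 after 32 steps
= 32


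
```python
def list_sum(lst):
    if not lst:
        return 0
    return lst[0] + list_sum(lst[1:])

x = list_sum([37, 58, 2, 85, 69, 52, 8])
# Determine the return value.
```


list_sum([37, 58, 2, 85, 69, 52, 8])
= 37 + list_sum([58, 2, 85, 69, 52, 8])
= 37 + 58 + list_sum([2, 85, 69, 52, 8])
= 37 + 58 + 2 + list_sum([85, 69, 52, 8])
= 37 + 58 + 2 + 85 + list_sum([69, 52, 8])
= 37 + 58 + 2 + 85 + 69 + list_sum([52, 8])
= 37 + 58 + 2 + 85 + 69 + 52 + list_sum([8])
= 37 + 58 + 2 + 85 + 69 + 52 + 8 + list_sum([])
= 37 + 58 + 2 + 85 + 69 + 52 + 8 + 0
= 311


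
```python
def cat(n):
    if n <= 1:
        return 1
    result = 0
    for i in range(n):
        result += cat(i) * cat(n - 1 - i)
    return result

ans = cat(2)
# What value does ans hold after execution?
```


cat(2)
= sum of cat(i) * cat(2-1-i) for i in 0..1
  cat(0)*cat(1) = 1*1 = 1
  cat(1)*cat(0) = 1*1 = 1
= 1 + 1
= 2


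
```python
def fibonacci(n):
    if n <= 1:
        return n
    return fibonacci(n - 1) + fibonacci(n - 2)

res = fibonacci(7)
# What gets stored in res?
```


fibonacci(7)
= fibonacci(6) + fibonacci(5)
= (fibonacci(5) + fibonacci(4)) + fibonacci(5)
Computing bottom-up: fibonacci(0)=0, fibonacci(1)=1, fibonacci(2)=1, fibonacci(3)=2, fibonacci(4)=3, fibonacci(5)=5, fibonacci(6)=8, fibonacci(7)=13
= 13


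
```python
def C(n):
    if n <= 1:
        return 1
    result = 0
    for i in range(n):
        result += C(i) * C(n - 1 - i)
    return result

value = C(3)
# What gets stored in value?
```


C(3)
= sum of C(i) * C(3-1-i) for i in 0..2
First compute sub-values bottom-up:
  C(0) = 1, C(1) = 1
  C(2) = 1*1 + 1*1 = 2
Now C(3):
  C(0)*C(2) = 1*2 = 2
  C(1)*C(1) = 1*1 = 1
  C(2)*C(0) = 2*1 = 2
= 2 + 1 + 2
= 5


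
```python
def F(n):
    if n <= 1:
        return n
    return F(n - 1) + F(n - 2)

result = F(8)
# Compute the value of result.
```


F(8)
= F(7) + F(6)
= (F(6) + F(5)) + F(6)
Computing bottom-up: F(0)=0, F(1)=1, F(2)=1, F(3)=2, F(4)=3, F(5)=5, F(6)=8, F(7)=13, F(8)=21
= 21


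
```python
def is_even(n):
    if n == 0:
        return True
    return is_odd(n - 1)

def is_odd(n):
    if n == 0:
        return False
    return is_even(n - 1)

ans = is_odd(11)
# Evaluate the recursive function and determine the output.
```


is_odd(11)
= is_even(10)
= is_odd(9)
= is_even(8)
= is_odd(7)
= is_even(6)
= is_odd(5)
= is_even(4)
= is_odd(3)
= is_even(2)
= is_odd(1)
= is_even(0)
n == 0: return True
= True


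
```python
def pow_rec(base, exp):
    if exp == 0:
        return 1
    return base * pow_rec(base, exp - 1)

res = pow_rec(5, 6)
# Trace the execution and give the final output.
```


pow_rec(5, 6)
= 5 * pow_rec(5, 5)
= 5 * 5 * pow_rec(5, 4)
= 5 * 5 * 5 * pow_rec(5, 3)
= 5 * 5 * 5 * 5 * pow_rec(5, 2)
= 5 * 5 * 5 * 5 * 5 * pow_rec(5, 1)
= 5 * 5 * 5 * 5 * 5 * 5 * pow_rec(5, 0)
= 5 * 5 * 5 * 5 * 5 * 5 * 1
= 15625


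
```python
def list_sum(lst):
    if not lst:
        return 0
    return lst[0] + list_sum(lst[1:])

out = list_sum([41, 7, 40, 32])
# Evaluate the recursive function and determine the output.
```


list_sum([41, 7, 40, 32])
= 41 + list_sum([7, 40, 32])
= 41 + 7 + list_sum([40, 32])
= 41 + 7 + 40 + list_sum([32])
= 41 + 7 + 40 + 32 + list_sum([])
= 41 + 7 + 40 + 32 + 0
= 120


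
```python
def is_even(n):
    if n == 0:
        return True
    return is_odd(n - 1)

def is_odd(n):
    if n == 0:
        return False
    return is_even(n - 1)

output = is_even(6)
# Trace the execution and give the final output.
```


is_even(6)
= is_odd(5)
= is_even(4)
= is_odd(3)
= is_even(2)
= is_odd(1)
= is_even(0)
n == 0: return True
= True


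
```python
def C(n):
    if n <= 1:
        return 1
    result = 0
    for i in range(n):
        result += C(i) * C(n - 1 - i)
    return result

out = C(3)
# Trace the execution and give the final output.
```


C(3)
= sum of C(i) * C(3-1-i) for i in 0..2
First compute sub-values bottom-up:
  C(0) = 1, C(1) = 1
  C(2) = 1*1 + 1*1 = 2
Now C(3):
  C(0)*C(2) = 1*2 = 2
  C(1)*C(1) = 1*1 = 1
  C(2)*C(0) = 2*1 = 2
= 2 + 1 + 2
= 5


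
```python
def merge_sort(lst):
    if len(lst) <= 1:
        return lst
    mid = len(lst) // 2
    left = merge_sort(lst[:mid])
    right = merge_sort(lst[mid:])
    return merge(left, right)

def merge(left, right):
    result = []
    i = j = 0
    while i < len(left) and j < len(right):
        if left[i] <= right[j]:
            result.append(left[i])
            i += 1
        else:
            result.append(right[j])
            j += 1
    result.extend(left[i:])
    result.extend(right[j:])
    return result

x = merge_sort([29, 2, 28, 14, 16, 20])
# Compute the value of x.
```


merge_sort([29, 2, 28, 14, 16, 20])
Split into [29, 2, 28] and [14, 16, 20]
Left sorted: [2, 28, 29]
Right sorted: [14, 16, 20]
Merge [2, 28, 29] and [14, 16, 20]
= [2, 14, 16, 20, 28, 29]


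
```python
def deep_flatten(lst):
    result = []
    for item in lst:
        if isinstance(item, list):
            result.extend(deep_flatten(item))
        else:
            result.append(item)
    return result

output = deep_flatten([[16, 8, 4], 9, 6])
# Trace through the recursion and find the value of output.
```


deep_flatten([[16, 8, 4], 9, 6])
Processing each element:
  [16, 8, 4] is a list -> deep_flatten recursively -> [16, 8, 4]
  9 is not a list -> append 9
  6 is not a list -> append 6
= [16, 8, 4, 9, 6]


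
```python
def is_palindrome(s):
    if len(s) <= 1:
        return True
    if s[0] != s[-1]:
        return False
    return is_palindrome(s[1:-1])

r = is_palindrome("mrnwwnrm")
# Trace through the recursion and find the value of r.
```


is_palindrome("mrnwwnrm")
"mrnwwnrm": s[0]='m' == s[-1]='m' -> is_palindrome("rnwwnr")
"rnwwnr": s[0]='r' == s[-1]='r' -> is_palindrome("nwwn")
"nwwn": s[0]='n' == s[-1]='n' -> is_palindrome("ww")
"ww": s[0]='w' == s[-1]='w' -> is_palindrome("")
"": len <= 1 -> True
= True


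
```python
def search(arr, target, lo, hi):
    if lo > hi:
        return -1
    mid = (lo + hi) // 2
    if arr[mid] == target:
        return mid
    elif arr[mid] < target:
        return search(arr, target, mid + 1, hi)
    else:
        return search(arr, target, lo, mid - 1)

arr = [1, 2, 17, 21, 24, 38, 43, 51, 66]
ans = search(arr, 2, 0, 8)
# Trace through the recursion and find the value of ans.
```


search(arr, 2, 0, 8)
lo=0, hi=8, mid=4, arr[mid]=24
24 > 2, search left half
lo=0, hi=3, mid=1, arr[mid]=2
arr[1] == 2, found at index 1
= 1


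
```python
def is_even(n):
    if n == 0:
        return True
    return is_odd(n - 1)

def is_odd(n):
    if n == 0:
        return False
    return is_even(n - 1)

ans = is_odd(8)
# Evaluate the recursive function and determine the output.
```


is_odd(8)
= is_even(7)
= is_odd(6)
= is_even(5)
= is_odd(4)
= is_even(3)
= is_odd(2)
= is_even(1)
= is_odd(0)
n == 0: return False
= False


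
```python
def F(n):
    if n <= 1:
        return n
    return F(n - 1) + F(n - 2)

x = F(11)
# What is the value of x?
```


F(11)
= F(10) + F(9)
= (F(9) + F(8)) + F(9)
Computing bottom-up: F(0)=0, F(1)=1, F(2)=1, F(3)=2, F(4)=3, F(5)=5, F(6)=8, F(7)=13, F(8)=21, F(9)=34, F(10)=55, F(11)=89
= 89


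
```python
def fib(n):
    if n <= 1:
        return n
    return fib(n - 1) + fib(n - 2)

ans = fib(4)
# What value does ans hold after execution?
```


fib(4)
= fib(3) + fib(2)
= (fib(2) + fib(1)) + fib(2)
Computing bottom-up: fib(0)=0, fib(1)=1, fib(2)=1, fib(3)=2, fib(4)=3
= 3


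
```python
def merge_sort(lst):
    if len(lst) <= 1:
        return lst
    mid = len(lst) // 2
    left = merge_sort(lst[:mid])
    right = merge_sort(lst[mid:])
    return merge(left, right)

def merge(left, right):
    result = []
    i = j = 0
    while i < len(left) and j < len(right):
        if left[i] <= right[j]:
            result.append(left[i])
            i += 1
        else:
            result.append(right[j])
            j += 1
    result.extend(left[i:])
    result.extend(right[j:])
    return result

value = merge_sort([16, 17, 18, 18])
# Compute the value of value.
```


merge_sort([16, 17, 18, 18])
Split into [16, 17] and [18, 18]
Left sorted: [16, 17]
Right sorted: [18, 18]
Merge [16, 17] and [18, 18]
= [16, 17, 18, 18]


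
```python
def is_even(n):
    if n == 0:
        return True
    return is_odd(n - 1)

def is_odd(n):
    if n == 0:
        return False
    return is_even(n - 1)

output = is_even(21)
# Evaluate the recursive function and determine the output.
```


is_even(21)
= is_odd(20)
= is_even(19)
= is_odd(18)
= is_even(17)
= is_odd(16)
= is_even(15)
= is_odd(14)
= is_even(13)
= is_odd(12)
= is_even(11)
= is_odd(10)
= is_even(9)
= is_odd(8)
= is_even(7)
= is_odd(6)
= is_even(5)
= is_odd(4)
= is_even(3)
= is_odd(2)
= is_even(1)
= is_odd(0)
n == 0: return False
= False
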